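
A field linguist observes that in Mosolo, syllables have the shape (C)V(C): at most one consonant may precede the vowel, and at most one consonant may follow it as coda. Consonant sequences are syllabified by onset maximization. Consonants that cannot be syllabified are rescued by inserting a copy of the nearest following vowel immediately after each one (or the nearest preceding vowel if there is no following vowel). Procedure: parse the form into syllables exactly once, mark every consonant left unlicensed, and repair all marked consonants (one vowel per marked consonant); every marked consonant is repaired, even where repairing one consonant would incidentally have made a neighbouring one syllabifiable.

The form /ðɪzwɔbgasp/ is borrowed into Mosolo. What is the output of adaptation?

ðɪzwɔbgaspa

Syllabifying with onset maximization leaves /p/ stranded (at most one coda consonant is licensed; onsets are limited to one consonant).
Each unlicensed consonant becomes the onset of a new syllable: /p/ → /pa/.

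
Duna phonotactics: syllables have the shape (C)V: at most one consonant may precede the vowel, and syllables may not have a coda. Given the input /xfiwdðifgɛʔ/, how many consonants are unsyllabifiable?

Under (C)V, the unsyllabifiable consonants are /x/, /w/, /d/, /f/, /ʔ/ (no codas are permitted; onsets are limited to one consonant).

5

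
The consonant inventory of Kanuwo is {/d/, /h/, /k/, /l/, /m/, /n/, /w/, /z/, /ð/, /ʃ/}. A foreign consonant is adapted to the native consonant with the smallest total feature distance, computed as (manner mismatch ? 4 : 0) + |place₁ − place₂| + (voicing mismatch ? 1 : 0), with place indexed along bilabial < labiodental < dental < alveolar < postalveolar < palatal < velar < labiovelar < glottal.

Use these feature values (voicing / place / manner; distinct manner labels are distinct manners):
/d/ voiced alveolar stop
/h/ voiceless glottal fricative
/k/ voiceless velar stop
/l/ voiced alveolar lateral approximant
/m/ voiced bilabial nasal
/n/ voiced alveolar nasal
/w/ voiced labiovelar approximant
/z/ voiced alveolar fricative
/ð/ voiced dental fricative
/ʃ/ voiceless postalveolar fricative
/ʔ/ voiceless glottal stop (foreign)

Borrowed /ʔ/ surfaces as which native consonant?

k

/k/ is closest: same manner (stop), place distance 2 (glottal→velar), same voicing; total 2. Next closest is /h/ at distance 4.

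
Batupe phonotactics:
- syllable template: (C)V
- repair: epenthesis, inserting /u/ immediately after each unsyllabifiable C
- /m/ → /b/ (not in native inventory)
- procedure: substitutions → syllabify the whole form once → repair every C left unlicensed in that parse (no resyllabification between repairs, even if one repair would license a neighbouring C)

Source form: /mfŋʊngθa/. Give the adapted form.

bufuŋʊnuguθa

Substitution: /m/ → /b/, giving /bfŋʊngθa/.
The consonants /b/, /f/, /n/, /g/ cannot be parsed into a legal (C)V syllable (no codas are permitted; onsets are limited to one consonant).
Inserting the epenthetic vowel yields /b/ → /bu/, /f/ → /fu/, /n/ → /nu/, /g/ → /gu/.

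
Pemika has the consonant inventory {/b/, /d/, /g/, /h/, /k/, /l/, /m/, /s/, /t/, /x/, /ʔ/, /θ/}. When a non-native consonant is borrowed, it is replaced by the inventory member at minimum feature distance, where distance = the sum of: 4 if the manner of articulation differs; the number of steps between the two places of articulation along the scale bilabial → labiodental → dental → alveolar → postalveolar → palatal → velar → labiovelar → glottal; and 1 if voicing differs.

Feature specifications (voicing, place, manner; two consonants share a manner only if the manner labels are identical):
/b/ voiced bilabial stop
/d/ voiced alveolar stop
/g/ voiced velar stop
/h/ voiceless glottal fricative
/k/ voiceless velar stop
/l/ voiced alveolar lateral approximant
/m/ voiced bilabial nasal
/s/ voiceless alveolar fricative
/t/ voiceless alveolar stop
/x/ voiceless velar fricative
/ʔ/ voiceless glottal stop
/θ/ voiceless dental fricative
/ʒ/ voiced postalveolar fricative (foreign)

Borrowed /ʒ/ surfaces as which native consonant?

/s/ is closest: same manner (fricative), place distance 1 (postalveolar→alveolar), voicing differs (+1); total 2. Next closest is /x/ at distance 3.

s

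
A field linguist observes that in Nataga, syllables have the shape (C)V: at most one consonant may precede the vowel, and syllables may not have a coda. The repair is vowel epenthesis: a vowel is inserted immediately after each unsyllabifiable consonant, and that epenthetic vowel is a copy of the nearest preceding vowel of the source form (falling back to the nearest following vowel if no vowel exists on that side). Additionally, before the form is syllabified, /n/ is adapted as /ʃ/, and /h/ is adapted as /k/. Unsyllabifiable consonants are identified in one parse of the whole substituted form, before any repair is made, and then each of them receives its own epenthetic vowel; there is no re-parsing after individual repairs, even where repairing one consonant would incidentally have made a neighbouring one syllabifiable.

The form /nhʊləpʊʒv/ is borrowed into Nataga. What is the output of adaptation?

ʃʊkʊləpʊʒʊvʊ

Substitution: /n/ → /ʃ/, /h/ → /k/, giving /ʃkʊləpʊʒv/.
Syllabifying with onset maximization leaves /ʃ/, /ʒ/, /v/ stranded (no codas are permitted; onsets are limited to one consonant).
Epenthesis after each stranded consonant: /ʃ/ → /ʃʊ/, /ʒ/ → /ʒʊ/, /v/ → /vʊ/.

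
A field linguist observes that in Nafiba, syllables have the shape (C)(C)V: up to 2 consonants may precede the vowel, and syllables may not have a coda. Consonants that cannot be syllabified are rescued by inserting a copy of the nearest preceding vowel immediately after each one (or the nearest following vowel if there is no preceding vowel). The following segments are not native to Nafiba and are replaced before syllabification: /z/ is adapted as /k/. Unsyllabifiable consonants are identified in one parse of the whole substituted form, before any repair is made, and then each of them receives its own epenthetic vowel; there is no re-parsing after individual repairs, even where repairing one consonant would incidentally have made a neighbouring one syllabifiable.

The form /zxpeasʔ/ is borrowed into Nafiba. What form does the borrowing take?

Substitution: /z/ → /k/, giving /kxpeasʔ/.
The consonants /k/, /s/, /ʔ/ cannot be parsed into a legal (C)(C)V syllable (no codas are permitted; onsets may contain at most 2 consonants).
Inserting the epenthetic vowel yields /k/ → /ke/, /s/ → /sa/, /ʔ/ → /ʔa/.

kexpeasaʔa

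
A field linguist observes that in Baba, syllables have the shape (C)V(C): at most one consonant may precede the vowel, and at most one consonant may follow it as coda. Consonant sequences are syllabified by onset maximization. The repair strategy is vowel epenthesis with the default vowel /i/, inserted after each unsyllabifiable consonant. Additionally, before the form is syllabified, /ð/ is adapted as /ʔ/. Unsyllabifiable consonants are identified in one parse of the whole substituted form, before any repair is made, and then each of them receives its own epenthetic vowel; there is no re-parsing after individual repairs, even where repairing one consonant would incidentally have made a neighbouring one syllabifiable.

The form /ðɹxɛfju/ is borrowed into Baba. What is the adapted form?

Substitution: /ð/ → /ʔ/, giving /ʔɹxɛfju/.
The consonants /ʔ/, /ɹ/ cannot be parsed into a legal (C)V(C) syllable (at most one coda consonant is licensed; onsets are limited to one consonant).
Each unlicensed consonant becomes the onset of a new syllable: /ʔ/ → /ʔi/, /ɹ/ → /ɹi/.

ʔiɹixɛfju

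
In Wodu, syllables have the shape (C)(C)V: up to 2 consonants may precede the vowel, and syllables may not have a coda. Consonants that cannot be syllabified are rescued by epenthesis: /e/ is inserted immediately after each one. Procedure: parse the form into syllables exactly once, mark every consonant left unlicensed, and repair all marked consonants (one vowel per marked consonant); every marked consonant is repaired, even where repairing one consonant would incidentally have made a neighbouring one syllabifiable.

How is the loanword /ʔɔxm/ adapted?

ʔɔxeme

The consonants /x/, /m/ cannot be parsed into a legal (C)(C)V syllable (no codas are permitted; onsets may contain at most 2 consonants).
Each unlicensed consonant becomes the onset of a new syllable: /x/ → /xe/, /m/ → /me/.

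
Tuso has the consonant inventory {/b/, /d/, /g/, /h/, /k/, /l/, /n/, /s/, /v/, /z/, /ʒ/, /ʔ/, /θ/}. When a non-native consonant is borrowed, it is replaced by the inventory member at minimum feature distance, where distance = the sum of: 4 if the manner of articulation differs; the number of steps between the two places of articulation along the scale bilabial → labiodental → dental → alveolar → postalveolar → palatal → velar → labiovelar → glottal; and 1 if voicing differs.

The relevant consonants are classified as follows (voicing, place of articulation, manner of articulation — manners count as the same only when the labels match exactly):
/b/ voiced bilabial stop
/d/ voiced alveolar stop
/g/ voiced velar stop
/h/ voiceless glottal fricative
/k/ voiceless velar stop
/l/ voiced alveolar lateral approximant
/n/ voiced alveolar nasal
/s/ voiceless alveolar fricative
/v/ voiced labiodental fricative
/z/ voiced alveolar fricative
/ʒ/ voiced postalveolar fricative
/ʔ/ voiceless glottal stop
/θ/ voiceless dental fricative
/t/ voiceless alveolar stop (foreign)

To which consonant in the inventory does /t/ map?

/d/ is closest: same manner (stop), place distance 0 (alveolar→alveolar), voicing differs (+1); total 1. Next closest is /k/ at distance 3.

d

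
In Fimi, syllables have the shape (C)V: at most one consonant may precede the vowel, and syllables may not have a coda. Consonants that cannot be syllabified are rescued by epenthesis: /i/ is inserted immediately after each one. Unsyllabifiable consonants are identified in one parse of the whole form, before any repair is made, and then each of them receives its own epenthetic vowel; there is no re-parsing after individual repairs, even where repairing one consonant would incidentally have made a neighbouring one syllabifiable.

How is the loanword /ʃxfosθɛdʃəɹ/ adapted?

Under (C)V, the unsyllabifiable consonants are /ʃ/, /x/, /s/, /d/, /ɹ/ (no codas are permitted; onsets are limited to one consonant).
Epenthesis after each stranded consonant: /ʃ/ → /ʃi/, /x/ → /xi/, /s/ → /si/, /d/ → /di/, /ɹ/ → /ɹi/.

ʃixifosiθɛdiʃəɹi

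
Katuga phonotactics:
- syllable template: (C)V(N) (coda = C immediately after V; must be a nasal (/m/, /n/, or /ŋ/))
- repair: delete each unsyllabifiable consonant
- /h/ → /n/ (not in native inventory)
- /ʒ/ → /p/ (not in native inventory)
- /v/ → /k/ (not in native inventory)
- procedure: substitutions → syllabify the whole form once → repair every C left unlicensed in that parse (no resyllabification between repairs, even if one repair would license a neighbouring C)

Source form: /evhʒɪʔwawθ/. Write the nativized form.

epɪwa

Substitution: /v/ → /k/, /h/ → /n/, /ʒ/ → /p/, giving /eknpɪʔwawθ/.
The consonants /k/, /n/, /ʔ/, /w/, /θ/ cannot be parsed into a legal (C)V(N) syllable (only a nasal (/m/, /n/, or /ŋ/) is licensed in coda position; onsets are limited to one consonant).
Deletion applies to /k/, /n/, /ʔ/, /w/, /θ/.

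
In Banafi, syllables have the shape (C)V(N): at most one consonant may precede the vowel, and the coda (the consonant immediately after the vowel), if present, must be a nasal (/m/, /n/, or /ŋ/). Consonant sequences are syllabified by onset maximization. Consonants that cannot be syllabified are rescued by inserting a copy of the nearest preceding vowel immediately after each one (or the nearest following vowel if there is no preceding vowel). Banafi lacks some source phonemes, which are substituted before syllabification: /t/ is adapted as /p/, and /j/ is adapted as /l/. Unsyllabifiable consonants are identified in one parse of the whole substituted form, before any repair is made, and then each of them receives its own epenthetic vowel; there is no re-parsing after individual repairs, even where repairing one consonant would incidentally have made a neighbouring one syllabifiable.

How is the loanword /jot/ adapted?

Substitution: /j/ → /l/, /t/ → /p/, giving /lop/.
Under (C)V(N), the unsyllabifiable consonants are /p/ (only a nasal (/m/, /n/, or /ŋ/) is licensed in coda position; onsets are limited to one consonant).
Inserting the epenthetic vowel yields /p/ → /po/.

lopo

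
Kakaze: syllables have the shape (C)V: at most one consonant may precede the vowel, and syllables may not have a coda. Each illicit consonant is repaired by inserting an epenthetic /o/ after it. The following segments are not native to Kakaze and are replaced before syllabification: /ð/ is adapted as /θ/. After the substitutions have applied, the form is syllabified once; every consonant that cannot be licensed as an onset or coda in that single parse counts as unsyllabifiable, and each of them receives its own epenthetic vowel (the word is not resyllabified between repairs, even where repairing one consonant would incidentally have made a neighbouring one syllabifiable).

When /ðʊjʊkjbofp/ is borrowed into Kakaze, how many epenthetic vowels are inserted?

After substitution the input is /θʊjʊkjbofp/.
The unsyllabifiable consonants are /k/, /j/, /f/, /p/; each receives one epenthetic vowel.

4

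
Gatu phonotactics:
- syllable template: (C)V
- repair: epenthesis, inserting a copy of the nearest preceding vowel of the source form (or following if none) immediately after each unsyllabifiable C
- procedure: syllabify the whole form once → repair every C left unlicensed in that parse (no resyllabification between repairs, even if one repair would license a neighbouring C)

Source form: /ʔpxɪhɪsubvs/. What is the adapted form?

The consonants /ʔ/, /p/, /b/, /v/, /s/ cannot be parsed into a legal (C)V syllable (no codas are permitted; onsets are limited to one consonant).
Epenthesis after each stranded consonant: /ʔ/ → /ʔɪ/, /p/ → /pɪ/, /b/ → /bu/, /v/ → /vu/, /s/ → /su/.

ʔɪpɪxɪhɪsubuvusu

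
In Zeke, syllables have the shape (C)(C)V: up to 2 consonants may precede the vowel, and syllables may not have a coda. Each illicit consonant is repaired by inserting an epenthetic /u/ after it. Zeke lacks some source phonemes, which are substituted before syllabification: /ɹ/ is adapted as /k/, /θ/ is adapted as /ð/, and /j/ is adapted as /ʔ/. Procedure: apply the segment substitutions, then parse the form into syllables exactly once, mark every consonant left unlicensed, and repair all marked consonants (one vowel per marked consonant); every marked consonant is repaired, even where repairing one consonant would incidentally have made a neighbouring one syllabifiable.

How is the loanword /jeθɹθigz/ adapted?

Substitution: /j/ → /ʔ/, /θ/ → /ð/, /ɹ/ → /k/, giving /ʔeðkðigz/.
The consonants /ð/, /g/, /z/ cannot be parsed into a legal (C)(C)V syllable (no codas are permitted; onsets may contain at most 2 consonants).
Inserting the epenthetic vowel yields /ð/ → /ðu/, /g/ → /gu/, /z/ → /zu/.

ʔeðukðiguzu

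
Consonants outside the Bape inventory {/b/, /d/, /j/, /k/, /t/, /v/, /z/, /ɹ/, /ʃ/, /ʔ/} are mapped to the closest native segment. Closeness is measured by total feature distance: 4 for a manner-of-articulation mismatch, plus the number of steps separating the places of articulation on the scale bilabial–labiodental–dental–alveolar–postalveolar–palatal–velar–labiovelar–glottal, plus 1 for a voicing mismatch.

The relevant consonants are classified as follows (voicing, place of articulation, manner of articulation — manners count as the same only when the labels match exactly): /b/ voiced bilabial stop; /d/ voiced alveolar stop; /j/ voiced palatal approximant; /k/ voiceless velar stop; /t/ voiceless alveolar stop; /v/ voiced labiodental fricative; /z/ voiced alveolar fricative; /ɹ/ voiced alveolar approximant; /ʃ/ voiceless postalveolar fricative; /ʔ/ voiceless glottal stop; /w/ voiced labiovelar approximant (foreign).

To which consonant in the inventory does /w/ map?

j

/j/ is closest: same manner (approximant), place distance 2 (labiovelar→palatal), same voicing; total 2. Next closest is /ɹ/ at distance 4.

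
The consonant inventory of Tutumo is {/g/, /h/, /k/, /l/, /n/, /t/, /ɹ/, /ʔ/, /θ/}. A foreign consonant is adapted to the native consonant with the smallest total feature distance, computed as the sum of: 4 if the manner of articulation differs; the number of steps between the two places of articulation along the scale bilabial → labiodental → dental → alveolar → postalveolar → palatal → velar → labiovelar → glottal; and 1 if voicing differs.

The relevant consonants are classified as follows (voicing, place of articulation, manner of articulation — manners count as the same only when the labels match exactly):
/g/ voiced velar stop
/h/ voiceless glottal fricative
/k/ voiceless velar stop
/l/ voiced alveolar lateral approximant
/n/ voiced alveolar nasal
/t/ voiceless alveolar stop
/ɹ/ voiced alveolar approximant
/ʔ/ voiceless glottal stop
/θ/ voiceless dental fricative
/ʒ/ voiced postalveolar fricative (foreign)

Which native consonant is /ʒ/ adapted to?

θ

/θ/ is closest: same manner (fricative), place distance 2 (postalveolar→dental), voicing differs (+1); total 3. Next closest is /h/ at distance 5.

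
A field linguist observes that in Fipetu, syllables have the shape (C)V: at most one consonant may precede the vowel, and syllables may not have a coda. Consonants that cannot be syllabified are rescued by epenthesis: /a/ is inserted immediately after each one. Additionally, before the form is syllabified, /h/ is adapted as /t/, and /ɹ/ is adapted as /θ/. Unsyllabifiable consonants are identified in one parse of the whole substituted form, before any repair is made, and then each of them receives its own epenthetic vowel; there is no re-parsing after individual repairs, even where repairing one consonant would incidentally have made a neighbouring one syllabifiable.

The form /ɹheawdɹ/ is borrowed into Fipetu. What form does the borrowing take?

Substitution: /ɹ/ → /θ/, /h/ → /t/, giving /θteawdθ/.
Under (C)V, the unsyllabifiable consonants are /θ/, /w/, /d/, /θ/ (no codas are permitted; onsets are limited to one consonant).
Each unlicensed consonant becomes the onset of a new syllable: /θ/ → /θa/, /w/ → /wa/, /d/ → /da/, /θ/ → /θa/.

θateawadaθa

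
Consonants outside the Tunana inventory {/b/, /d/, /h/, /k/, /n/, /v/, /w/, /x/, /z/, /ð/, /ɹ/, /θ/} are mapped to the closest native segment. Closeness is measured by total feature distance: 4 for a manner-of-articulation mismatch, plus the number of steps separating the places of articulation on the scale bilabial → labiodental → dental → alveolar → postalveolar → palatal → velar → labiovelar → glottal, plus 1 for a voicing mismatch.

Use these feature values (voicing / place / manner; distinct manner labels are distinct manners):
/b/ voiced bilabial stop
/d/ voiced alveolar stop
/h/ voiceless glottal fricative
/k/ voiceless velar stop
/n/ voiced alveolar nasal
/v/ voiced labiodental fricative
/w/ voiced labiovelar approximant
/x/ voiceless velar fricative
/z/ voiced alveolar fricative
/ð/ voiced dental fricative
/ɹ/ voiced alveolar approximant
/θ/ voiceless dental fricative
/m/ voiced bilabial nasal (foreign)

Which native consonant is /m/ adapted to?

/n/ is closest: same manner (nasal), place distance 3 (bilabial→alveolar), same voicing; total 3. Next closest is /b/ at distance 4.

n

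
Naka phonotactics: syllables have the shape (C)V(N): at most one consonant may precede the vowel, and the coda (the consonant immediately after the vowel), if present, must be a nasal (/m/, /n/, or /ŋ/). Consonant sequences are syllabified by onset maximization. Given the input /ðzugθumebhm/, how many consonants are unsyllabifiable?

5

The consonants /ð/, /g/, /b/, /h/, /m/ cannot be parsed into a legal (C)V(N) syllable (only a nasal (/m/, /n/, or /ŋ/) is licensed in coda position; onsets are limited to one consonant).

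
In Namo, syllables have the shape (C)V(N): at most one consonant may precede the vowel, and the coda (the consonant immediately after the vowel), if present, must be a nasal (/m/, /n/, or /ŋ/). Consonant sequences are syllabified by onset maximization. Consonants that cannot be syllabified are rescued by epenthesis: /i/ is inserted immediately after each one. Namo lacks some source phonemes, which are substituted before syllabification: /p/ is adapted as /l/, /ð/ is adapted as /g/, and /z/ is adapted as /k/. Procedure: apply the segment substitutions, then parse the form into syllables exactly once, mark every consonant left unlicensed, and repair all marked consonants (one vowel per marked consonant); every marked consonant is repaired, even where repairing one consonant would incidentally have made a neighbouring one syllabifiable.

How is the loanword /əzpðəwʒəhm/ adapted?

əkiligəwiʒəhimi

Substitution: /z/ → /k/, /p/ → /l/, /ð/ → /g/, giving /əklgəwʒəhm/.
The consonants /k/, /l/, /w/, /h/, /m/ cannot be parsed into a legal (C)V(N) syllable (only a nasal (/m/, /n/, or /ŋ/) is licensed in coda position; onsets are limited to one consonant).
Each unlicensed consonant becomes the onset of a new syllable: /k/ → /ki/, /l/ → /li/, /w/ → /wi/, /h/ → /hi/, /m/ → /mi/.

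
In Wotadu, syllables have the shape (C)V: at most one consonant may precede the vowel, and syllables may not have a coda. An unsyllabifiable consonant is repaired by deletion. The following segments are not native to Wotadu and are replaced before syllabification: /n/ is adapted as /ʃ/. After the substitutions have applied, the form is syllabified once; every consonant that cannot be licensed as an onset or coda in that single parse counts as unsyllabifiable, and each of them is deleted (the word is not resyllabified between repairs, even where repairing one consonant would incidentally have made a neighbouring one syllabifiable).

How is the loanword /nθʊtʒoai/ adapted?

θʊʒoai

Substitution: /n/ → /ʃ/, giving /ʃθʊtʒoai/.
Syllabifying with onset maximization leaves /ʃ/, /t/ stranded (no codas are permitted; onsets are limited to one consonant).
Deleting the stranded consonants removes /ʃ/, /t/.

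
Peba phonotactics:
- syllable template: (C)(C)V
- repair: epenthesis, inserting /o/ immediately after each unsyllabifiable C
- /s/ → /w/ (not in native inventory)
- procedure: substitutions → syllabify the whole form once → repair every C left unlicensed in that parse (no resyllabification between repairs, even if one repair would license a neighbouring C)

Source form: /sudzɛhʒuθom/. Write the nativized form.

wudzɛhʒuθomo

Substitution: /s/ → /w/, giving /wudzɛhʒuθom/.
Syllabifying with onset maximization leaves /m/ stranded (no codas are permitted; onsets may contain at most 2 consonants).
Each unlicensed consonant becomes the onset of a new syllable: /m/ → /mo/.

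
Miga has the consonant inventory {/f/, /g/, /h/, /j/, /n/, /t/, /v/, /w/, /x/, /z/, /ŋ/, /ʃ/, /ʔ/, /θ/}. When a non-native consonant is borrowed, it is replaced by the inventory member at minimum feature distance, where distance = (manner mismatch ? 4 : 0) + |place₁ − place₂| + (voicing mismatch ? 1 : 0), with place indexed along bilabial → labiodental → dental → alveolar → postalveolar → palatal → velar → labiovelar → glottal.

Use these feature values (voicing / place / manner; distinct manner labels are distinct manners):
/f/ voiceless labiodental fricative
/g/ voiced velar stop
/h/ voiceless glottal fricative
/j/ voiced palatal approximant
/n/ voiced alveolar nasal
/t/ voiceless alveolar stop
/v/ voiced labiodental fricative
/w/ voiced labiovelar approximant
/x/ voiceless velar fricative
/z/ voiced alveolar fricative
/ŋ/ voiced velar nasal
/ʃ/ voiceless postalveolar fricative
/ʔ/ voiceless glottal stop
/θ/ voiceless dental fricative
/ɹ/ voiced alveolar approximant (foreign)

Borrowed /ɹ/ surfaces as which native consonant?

/j/ is closest: same manner (approximant), place distance 2 (alveolar→palatal), same voicing; total 2. Next closest is /n/ at distance 4.

j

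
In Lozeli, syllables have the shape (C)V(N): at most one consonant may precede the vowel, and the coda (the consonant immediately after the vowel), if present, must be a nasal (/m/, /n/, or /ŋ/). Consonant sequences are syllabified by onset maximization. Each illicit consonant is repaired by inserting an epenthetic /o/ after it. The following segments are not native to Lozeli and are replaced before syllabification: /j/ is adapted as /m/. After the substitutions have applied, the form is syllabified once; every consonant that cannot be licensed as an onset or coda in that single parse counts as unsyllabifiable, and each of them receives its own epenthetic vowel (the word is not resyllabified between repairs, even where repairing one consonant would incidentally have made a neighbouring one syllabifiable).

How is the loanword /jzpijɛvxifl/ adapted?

mozopimɛvoxifolo

Substitution: /j/ → /m/, giving /mzpimɛvxifl/.
Syllabifying with onset maximization leaves /m/, /z/, /v/, /f/, /l/ stranded (only a nasal (/m/, /n/, or /ŋ/) is licensed in coda position; onsets are limited to one consonant).
Each unlicensed consonant becomes the onset of a new syllable: /m/ → /mo/, /z/ → /zo/, /v/ → /vo/, /f/ → /fo/, /l/ → /lo/.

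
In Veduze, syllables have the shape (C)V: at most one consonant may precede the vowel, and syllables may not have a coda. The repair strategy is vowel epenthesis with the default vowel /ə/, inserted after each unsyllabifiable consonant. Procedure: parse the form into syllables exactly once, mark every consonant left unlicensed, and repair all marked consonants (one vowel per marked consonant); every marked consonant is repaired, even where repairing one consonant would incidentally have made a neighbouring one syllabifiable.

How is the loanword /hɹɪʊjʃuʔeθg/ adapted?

Under (C)V, the unsyllabifiable consonants are /h/, /j/, /θ/, /g/ (no codas are permitted; onsets are limited to one consonant).
Each unlicensed consonant becomes the onset of a new syllable: /h/ → /hə/, /j/ → /jə/, /θ/ → /θə/, /g/ → /gə/.

həɹɪʊjəʃuʔeθəgə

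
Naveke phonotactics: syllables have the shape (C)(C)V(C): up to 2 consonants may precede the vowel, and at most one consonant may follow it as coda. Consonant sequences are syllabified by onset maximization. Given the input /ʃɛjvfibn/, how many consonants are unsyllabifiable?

The consonants /n/ cannot be parsed into a legal (C)(C)V(C) syllable (at most one coda consonant is licensed; onsets may contain at most 2 consonants).

1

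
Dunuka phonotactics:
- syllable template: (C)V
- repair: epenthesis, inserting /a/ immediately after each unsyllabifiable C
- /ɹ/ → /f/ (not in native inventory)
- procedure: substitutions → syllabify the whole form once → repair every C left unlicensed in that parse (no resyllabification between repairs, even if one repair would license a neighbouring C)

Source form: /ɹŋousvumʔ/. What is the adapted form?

faŋousavumaʔa

Substitution: /ɹ/ → /f/, giving /fŋousvumʔ/.
Syllabifying with onset maximization leaves /f/, /s/, /m/, /ʔ/ stranded (no codas are permitted; onsets are limited to one consonant).
Inserting the epenthetic vowel yields /f/ → /fa/, /s/ → /sa/, /m/ → /ma/, /ʔ/ → /ʔa/.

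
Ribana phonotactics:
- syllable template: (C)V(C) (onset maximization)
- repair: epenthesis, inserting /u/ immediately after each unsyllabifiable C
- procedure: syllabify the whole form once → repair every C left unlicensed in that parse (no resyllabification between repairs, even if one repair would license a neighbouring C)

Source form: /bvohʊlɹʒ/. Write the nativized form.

Syllabifying with onset maximization leaves /b/, /ɹ/, /ʒ/ stranded (at most one coda consonant is licensed; onsets are limited to one consonant).
Epenthesis after each stranded consonant: /b/ → /bu/, /ɹ/ → /ɹu/, /ʒ/ → /ʒu/.

buvohʊlɹuʒu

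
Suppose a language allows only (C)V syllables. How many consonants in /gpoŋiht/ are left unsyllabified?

The consonants /g/, /h/, /t/ cannot be parsed into a legal (C)V syllable (no codas are permitted; onsets are limited to one consonant).

3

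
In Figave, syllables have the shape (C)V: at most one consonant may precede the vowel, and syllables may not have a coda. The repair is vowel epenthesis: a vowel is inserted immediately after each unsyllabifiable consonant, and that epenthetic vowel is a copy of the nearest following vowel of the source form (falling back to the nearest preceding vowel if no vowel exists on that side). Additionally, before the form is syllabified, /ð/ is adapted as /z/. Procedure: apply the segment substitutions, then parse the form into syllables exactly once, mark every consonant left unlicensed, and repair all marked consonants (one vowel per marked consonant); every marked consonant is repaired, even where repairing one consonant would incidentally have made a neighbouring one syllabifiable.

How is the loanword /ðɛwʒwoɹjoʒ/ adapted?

zɛwoʒowoɹojoʒo

Substitution: /ð/ → /z/, giving /zɛwʒwoɹjoʒ/.
Under (C)V, the unsyllabifiable consonants are /w/, /ʒ/, /ɹ/, /ʒ/ (no codas are permitted; onsets are limited to one consonant).
Epenthesis after each stranded consonant: /w/ → /wo/, /ʒ/ → /ʒo/, /ɹ/ → /ɹo/, /ʒ/ → /ʒo/.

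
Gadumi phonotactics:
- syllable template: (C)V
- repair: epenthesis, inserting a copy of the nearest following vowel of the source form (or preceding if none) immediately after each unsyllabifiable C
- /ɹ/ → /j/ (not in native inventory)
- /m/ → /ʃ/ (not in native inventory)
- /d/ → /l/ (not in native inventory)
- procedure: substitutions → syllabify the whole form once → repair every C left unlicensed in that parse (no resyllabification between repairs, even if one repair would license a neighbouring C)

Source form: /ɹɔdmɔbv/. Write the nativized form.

Substitution: /ɹ/ → /j/, /d/ → /l/, /m/ → /ʃ/, giving /jɔlʃɔbv/.
Syllabifying with onset maximization leaves /l/, /b/, /v/ stranded (no codas are permitted; onsets are limited to one consonant).
Epenthesis after each stranded consonant: /l/ → /lɔ/, /b/ → /bɔ/, /v/ → /vɔ/.

jɔlɔʃɔbɔvɔ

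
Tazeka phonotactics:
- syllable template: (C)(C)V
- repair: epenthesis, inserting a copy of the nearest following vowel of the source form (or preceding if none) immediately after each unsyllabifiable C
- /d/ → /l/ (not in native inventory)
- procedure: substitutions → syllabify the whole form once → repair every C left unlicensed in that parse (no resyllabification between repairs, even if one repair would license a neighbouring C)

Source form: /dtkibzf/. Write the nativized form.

Substitution: /d/ → /l/, giving /ltkibzf/.
Under (C)(C)V, the unsyllabifiable consonants are /l/, /b/, /z/, /f/ (no codas are permitted; onsets may contain at most 2 consonants).
Each unlicensed consonant becomes the onset of a new syllable: /l/ → /li/, /b/ → /bi/, /z/ → /zi/, /f/ → /fi/.

litkibizifi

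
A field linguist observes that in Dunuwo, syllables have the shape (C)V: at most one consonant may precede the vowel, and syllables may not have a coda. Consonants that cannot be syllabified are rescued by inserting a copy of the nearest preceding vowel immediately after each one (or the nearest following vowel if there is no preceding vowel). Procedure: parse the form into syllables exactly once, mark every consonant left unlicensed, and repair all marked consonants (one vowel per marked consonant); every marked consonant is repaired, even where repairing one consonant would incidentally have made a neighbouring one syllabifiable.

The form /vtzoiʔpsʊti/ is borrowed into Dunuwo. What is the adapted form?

The consonants /v/, /t/, /ʔ/, /p/ cannot be parsed into a legal (C)V syllable (no codas are permitted; onsets are limited to one consonant).
Epenthesis after each stranded consonant: /v/ → /vo/, /t/ → /to/, /ʔ/ → /ʔi/, /p/ → /pi/.

votozoiʔipisʊti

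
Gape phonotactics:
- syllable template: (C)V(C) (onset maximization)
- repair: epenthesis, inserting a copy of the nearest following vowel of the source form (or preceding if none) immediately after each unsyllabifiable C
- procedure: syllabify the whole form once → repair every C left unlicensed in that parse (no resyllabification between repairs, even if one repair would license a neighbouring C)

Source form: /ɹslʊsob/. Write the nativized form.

ɹʊsʊlʊsob

The consonants /ɹ/, /s/ cannot be parsed into a legal (C)V(C) syllable (at most one coda consonant is licensed; onsets are limited to one consonant).
Epenthesis after each stranded consonant: /ɹ/ → /ɹʊ/, /s/ → /sʊ/.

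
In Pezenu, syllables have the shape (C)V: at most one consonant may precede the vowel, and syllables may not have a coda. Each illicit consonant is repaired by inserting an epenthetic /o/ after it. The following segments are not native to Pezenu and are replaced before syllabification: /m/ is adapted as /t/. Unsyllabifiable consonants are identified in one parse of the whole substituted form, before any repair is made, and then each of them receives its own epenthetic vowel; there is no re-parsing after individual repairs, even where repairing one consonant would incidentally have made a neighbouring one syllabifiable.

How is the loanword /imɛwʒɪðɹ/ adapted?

Substitution: /m/ → /t/, giving /itɛwʒɪðɹ/.
The consonants /w/, /ð/, /ɹ/ cannot be parsed into a legal (C)V syllable (no codas are permitted; onsets are limited to one consonant).
Epenthesis after each stranded consonant: /w/ → /wo/, /ð/ → /ðo/, /ɹ/ → /ɹo/.

itɛwoʒɪðoɹo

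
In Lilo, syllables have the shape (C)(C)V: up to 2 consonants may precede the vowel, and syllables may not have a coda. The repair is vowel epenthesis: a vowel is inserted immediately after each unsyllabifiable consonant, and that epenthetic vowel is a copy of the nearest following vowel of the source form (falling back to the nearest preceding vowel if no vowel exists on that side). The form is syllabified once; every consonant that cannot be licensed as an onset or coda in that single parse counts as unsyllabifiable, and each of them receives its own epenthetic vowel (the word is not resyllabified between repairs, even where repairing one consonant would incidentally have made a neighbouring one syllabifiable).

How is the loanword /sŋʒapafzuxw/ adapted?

The consonants /s/, /x/, /w/ cannot be parsed into a legal (C)(C)V syllable (no codas are permitted; onsets may contain at most 2 consonants).
Each unlicensed consonant becomes the onset of a new syllable: /s/ → /sa/, /x/ → /xu/, /w/ → /wu/.

saŋʒapafzuxuwu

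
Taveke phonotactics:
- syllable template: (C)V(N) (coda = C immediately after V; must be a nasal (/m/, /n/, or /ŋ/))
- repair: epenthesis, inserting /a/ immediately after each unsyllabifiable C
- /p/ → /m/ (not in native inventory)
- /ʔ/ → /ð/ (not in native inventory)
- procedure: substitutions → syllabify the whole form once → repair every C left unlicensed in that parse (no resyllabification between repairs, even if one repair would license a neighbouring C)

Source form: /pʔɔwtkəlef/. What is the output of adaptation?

maðɔwatakəlefa

Substitution: /p/ → /m/, /ʔ/ → /ð/, giving /mðɔwtkəlef/.
Under (C)V(N), the unsyllabifiable consonants are /m/, /w/, /t/, /f/ (only a nasal (/m/, /n/, or /ŋ/) is licensed in coda position; onsets are limited to one consonant).
Epenthesis after each stranded consonant: /m/ → /ma/, /w/ → /wa/, /t/ → /ta/, /f/ → /fa/.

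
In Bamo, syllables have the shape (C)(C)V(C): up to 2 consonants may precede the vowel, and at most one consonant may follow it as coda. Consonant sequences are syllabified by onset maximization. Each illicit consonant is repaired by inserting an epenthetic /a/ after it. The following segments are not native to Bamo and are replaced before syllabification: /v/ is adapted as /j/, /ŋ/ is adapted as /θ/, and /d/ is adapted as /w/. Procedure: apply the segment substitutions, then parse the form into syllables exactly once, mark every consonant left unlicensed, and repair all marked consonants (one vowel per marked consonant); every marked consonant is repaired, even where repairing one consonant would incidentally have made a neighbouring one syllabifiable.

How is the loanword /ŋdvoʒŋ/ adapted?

θawjoʒθa

Substitution: /ŋ/ → /θ/, /d/ → /w/, /v/ → /j/, giving /θwjoʒθ/.
Syllabifying with onset maximization leaves /θ/, /θ/ stranded (at most one coda consonant is licensed; onsets may contain at most 2 consonants).
Inserting the epenthetic vowel yields /θ/ → /θa/, /θ/ → /θa/.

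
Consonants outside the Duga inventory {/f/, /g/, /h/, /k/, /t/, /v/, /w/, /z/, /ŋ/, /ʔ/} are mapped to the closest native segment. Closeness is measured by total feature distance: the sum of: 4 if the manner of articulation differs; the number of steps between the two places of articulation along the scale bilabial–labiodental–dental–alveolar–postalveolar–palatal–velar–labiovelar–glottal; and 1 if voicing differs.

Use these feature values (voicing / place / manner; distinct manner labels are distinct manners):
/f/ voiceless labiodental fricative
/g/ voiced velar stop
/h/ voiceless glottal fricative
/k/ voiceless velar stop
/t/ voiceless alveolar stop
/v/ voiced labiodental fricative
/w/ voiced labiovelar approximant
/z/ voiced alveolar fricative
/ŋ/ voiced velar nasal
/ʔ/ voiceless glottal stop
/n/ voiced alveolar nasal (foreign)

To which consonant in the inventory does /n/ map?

ŋ

/ŋ/ is closest: same manner (nasal), place distance 3 (alveolar→velar), same voicing; total 3. Next closest is /z/ at distance 4.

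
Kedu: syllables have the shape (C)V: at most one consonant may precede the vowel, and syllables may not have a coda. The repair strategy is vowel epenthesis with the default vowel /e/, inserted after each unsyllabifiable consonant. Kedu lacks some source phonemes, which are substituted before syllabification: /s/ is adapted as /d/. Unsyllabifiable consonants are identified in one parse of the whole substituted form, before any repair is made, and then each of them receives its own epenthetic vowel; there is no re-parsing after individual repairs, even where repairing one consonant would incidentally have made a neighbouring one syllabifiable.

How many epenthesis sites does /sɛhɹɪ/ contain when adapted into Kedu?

After substitution the input is /dɛhɹɪ/.
The unsyllabifiable consonants are /h/; each receives one epenthetic vowel.

1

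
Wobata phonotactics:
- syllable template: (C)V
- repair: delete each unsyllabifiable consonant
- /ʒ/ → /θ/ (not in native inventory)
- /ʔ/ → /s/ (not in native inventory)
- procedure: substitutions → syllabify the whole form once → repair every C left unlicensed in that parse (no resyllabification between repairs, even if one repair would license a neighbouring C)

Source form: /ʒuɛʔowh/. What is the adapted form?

θuɛso

Substitution: /ʒ/ → /θ/, /ʔ/ → /s/, giving /θuɛsowh/.
Under (C)V, the unsyllabifiable consonants are /w/, /h/ (no codas are permitted; onsets are limited to one consonant).
Deletion applies to /w/, /h/.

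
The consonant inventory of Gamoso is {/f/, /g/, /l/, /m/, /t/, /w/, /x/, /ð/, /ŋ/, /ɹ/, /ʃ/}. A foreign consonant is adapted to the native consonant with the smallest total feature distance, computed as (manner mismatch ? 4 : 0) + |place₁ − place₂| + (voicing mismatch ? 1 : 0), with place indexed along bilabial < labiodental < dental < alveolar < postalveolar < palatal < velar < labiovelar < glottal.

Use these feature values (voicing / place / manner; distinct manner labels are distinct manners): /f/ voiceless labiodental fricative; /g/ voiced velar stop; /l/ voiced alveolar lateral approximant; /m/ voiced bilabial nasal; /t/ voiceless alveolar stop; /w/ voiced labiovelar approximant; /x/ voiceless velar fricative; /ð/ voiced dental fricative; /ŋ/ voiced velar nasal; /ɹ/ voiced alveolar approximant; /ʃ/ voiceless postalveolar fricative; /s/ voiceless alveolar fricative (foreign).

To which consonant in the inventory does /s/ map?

ʃ

/ʃ/ is closest: same manner (fricative), place distance 1 (alveolar→postalveolar), same voicing; total 1. Next closest is /f/ at distance 2.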